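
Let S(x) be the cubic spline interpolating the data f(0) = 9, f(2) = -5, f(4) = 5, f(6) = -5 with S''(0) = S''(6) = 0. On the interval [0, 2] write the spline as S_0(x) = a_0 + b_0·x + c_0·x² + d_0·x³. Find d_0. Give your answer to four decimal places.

0.9667

Write M_i for S''(x_i). With h_i = 2, 2, 2 and divided differences Δ_i = -7, 5, -5, the continuity of S' gives the tridiagonal system
  2·M_0 + 8·M_1 + 2·M_2 = 6(Δ_1 - Δ_0) = 72
  2·M_1 + 8·M_2 + 2·M_3 = 6(Δ_2 - Δ_1) = -60
Natural end conditions: M_0 = M_3 = 0.
Solving the tridiagonal system: M_0 = 0, M_1 = 58/5, M_2 = -52/5, M_3 = 0.
On [0, 2], with S_0(x) = a_0 + b_0·x + c_0·x² + d_0·x³: c_0 = M_0/2 = 0, d_0 = (M_1 - M_0)/(6h_0) = 29/30, b_0 = Δ_0 - h_0(2M_0 + M_1)/6 = -163/15.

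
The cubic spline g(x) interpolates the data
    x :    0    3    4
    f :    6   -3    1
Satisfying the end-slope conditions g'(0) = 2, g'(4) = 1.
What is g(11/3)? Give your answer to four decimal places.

0.0185

Let M_i = g''(x_i). Step sizes h_i = 3, 1; slopes of the chords Δ_i = (y_(i+1) - y_i)/h_i = -3, 4.
  3·M_0 + 8·M_1 + 1·M_2 = 6(Δ_1 - Δ_0) = 42
Clamped end conditions give two more equations: 2h_0·M_0 + h_0·M_1 = 6(Δ_0 - g'(0)) = -30 and h_1·M_1 + 2h_1·M_2 = 6(g'(4) - Δ_1) = -18.
Solving: M_0 = -21/2, M_1 = 11, M_2 = -29/2.
On [3, 4], g(x) = -3 + 11/4·(x - 3) + 11/2·(x - 3)² - 17/4·(x - 3)³.
With (x - 3) = 2/3: g(11/3) = 1/54.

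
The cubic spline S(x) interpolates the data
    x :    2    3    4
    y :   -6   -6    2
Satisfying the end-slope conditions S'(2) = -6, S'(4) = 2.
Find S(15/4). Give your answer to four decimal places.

Write σ_i for S''(x_i). With h_i = 1, 1 and divided differences Δ_i = 0, 8, the continuity of S' gives the tridiagonal system
  1·σ_0 + 4·σ_1 + 1·σ_2 = 6(Δ_1 - Δ_0) = 48
Clamped end conditions give two more equations: 2h_0·σ_0 + h_0·σ_1 = 6(Δ_0 - S'(2)) = 36 and h_1·σ_1 + 2h_1·σ_2 = 6(S'(4) - Δ_1) = -36.
Hence σ_0 = 10, σ_1 = 16, σ_2 = -26.
On [3, 4], S(x) = -6 + 7·(x - 3) + 8·(x - 3)² - 7·(x - 3)³.
With (x - 3) = 3/4: S(15/4) = 51/64.

0.7969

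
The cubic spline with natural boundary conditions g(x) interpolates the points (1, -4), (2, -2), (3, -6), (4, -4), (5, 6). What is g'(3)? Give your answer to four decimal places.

Let σ_i = g''(x_i). Step sizes h_i = 1, 1, 1, 1; slopes of the chords Δ_i = (y_(i+1) - y_i)/h_i = 2, -4, 2, 10.
  1·σ_0 + 4·σ_1 + 1·σ_2 = 6(Δ_1 - Δ_0) = -36
  1·σ_1 + 4·σ_2 + 1·σ_3 = 6(Δ_2 - Δ_1) = 36
  1·σ_2 + 4·σ_3 + 1·σ_4 = 6(Δ_3 - Δ_2) = 48
Natural end conditions: σ_0 = σ_4 = 0.
Solving the tridiagonal system: σ_0 = 0, σ_1 = -159/14, σ_2 = 66/7, σ_3 = 135/14, σ_4 = 0.
On [3, 4], g'(x) = b_2 + 2c_2·(x - 3) + 3d_2·(x - 3)² with b_2 = Δ_2 - h_2(2σ_2 + σ_3)/6 = -11/4, c_2 = σ_2/2 = 33/7, d_2 = (σ_3 - σ_2)/(6h_2) = 1/28. So g'(3) = -11/4.

-2.7500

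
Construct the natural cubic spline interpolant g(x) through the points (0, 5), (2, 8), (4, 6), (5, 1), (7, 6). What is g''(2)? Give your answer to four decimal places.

-0.5742

With M_i denoting the second derivative at x_i, h_i = 2, 2, 1, 2, and Δ_i = (y_(i+1) − y_i)/h_i = 3/2, -1, -5, 5/2:
  2·M_0 + 8·M_1 + 2·M_2 = 6(Δ_1 - Δ_0) = -15
  2·M_1 + 6·M_2 + 1·M_3 = 6(Δ_2 - Δ_1) = -24
  1·M_2 + 6·M_3 + 2·M_4 = 6(Δ_3 - Δ_2) = 45
Natural end conditions: M_0 = M_4 = 0.
Solving the tridiagonal system: M_0 = 0, M_1 = -147/256, M_2 = -333/64, M_3 = 1071/128, M_4 = 0.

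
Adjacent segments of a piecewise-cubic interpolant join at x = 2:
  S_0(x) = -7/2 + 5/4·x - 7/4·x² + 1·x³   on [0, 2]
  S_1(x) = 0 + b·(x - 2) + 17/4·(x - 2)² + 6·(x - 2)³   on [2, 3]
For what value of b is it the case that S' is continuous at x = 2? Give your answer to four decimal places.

S_0'(x) = 5/4 - 7/2·x + 3·x², so S_0'(2) = 25/4. On the right, S_1'(2) = b, so b = 25/4.

6.2500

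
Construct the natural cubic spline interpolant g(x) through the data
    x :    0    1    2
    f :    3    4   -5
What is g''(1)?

With σ_i denoting the second derivative at x_i, h_i = 1, 1, and Δ_i = (y_(i+1) − y_i)/h_i = 1, -9:
  1·σ_0 + 4·σ_1 + 1·σ_2 = 6(Δ_1 - Δ_0) = -60
Natural end conditions: σ_0 = σ_2 = 0.
Solving the tridiagonal system: σ_0 = 0, σ_1 = -15, σ_2 = 0.

-15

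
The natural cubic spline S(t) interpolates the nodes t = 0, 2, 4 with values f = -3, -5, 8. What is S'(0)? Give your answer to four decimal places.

-2.8750

Put σ_i = S'' at the i-th knot. Here h = (2, 2) and Δ = (-1, 13/2), so the interior equations h_(i-1)·σ_(i-1) + 2(h_(i-1)+h_i)·σ_i + h_i·σ_(i+1) = 6(Δ_i − Δ_(i-1)) read
  2·σ_0 + 8·σ_1 + 2·σ_2 = 6(Δ_1 - Δ_0) = 45
Natural end conditions: σ_0 = σ_2 = 0.
Hence σ_0 = 0, σ_1 = 45/8, σ_2 = 0.
On [0, 2], S'(t) = b_0 + 2c_0·t + 3d_0·t² with b_0 = Δ_0 - h_0(2σ_0 + σ_1)/6 = -23/8, c_0 = σ_0/2 = 0, d_0 = (σ_1 - σ_0)/(6h_0) = 15/32. So S'(0) = -23/8.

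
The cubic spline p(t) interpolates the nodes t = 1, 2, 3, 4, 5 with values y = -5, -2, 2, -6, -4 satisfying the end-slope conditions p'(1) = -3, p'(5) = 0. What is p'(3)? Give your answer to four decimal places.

-3.8571

Put m_i = p'' at the i-th knot. Here h = (1, 1, 1, 1) and Δ = (3, 4, -8, 2), so the interior equations h_(i-1)·m_(i-1) + 2(h_(i-1)+h_i)·m_i + h_i·m_(i+1) = 6(Δ_i − Δ_(i-1)) read
  1·m_0 + 4·m_1 + 1·m_2 = 6(Δ_1 - Δ_0) = 6
  1·m_1 + 4·m_2 + 1·m_3 = 6(Δ_2 - Δ_1) = -72
  1·m_2 + 4·m_3 + 1·m_4 = 6(Δ_3 - Δ_2) = 60
Clamped end conditions give two more equations: 2h_0·m_0 + h_0·m_1 = 6(Δ_0 - p'(1)) = 36 and h_3·m_3 + 2h_3·m_4 = 6(p'(5) - Δ_3) = -12.
Hence m_0 = 225/14, m_1 = 27/7, m_2 = -51/2, m_3 = 183/7, m_4 = -267/14.
On [3, 4], p'(t) = b_2 + 2c_2·(t - 3) + 3d_2·(t - 3)² with b_2 = Δ_2 - h_2(2m_2 + m_3)/6 = -27/7, c_2 = m_2/2 = -51/4, d_2 = (m_3 - m_2)/(6h_2) = 241/28. So p'(3) = -27/7.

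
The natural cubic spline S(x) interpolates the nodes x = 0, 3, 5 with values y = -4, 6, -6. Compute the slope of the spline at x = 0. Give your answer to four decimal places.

6.1333

Let M_i = S''(x_i). Step sizes h_i = 3, 2; slopes of the chords Δ_i = (y_(i+1) - y_i)/h_i = 10/3, -6.
  3·M_0 + 10·M_1 + 2·M_2 = 6(Δ_1 - Δ_0) = -56
Natural end conditions: M_0 = M_2 = 0.
Solving: M_0 = 0, M_1 = -28/5, M_2 = 0.
On [0, 3], S'(x) = b_0 + 2c_0·x + 3d_0·x² with b_0 = Δ_0 - h_0(2M_0 + M_1)/6 = 92/15, c_0 = M_0/2 = 0, d_0 = (M_1 - M_0)/(6h_0) = -14/45. So S'(0) = 92/15.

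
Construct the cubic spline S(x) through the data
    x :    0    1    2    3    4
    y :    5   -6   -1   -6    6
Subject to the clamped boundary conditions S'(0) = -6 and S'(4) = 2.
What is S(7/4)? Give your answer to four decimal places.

With σ_i denoting the second derivative at x_i, h_i = 1, 1, 1, 1, and Δ_i = (y_(i+1) − y_i)/h_i = -11, 5, -5, 12:
  1·σ_0 + 4·σ_1 + 1·σ_2 = 6(Δ_1 - Δ_0) = 96
  1·σ_1 + 4·σ_2 + 1·σ_3 = 6(Δ_2 - Δ_1) = -60
  1·σ_2 + 4·σ_3 + 1·σ_4 = 6(Δ_3 - Δ_2) = 102
Clamped end conditions give two more equations: 2h_0·σ_0 + h_0·σ_1 = 6(Δ_0 - S'(0)) = -30 and h_3·σ_3 + 2h_3·σ_4 = 6(S'(4) - Δ_3) = -60.
Forward elimination and back-substitution give σ_0 = -145/4, σ_1 = 85/2, σ_2 = -151/4, σ_3 = 97/2, σ_4 = -217/4.
On [1, 2], S(x) = -6 - 23/8·(x - 1) + 85/4·(x - 1)² - 107/8·(x - 1)³.
With (x - 1) = 3/4: S(7/4) = -945/512.

-1.8457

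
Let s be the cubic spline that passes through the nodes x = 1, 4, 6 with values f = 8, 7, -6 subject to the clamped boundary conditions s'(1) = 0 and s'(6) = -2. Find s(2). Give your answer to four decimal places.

With M_i denoting the second derivative at x_i, h_i = 3, 2, and Δ_i = (y_(i+1) − y_i)/h_i = -1/3, -13/2:
  3·M_0 + 10·M_1 + 2·M_2 = 6(Δ_1 - Δ_0) = -37
Clamped end conditions give two more equations: 2h_0·M_0 + h_0·M_1 = 6(Δ_0 - s'(1)) = -2 and h_1·M_1 + 2h_1·M_2 = 6(s'(6) - Δ_1) = 27.
Hence M_0 = 89/30, M_1 = -33/5, M_2 = 201/20.
On [1, 4], s(x) = 8 + 0·(x - 1) + 89/60·(x - 1)² - 287/540·(x - 1)³.
With (x - 1) = 1: s(2) = 2417/270.

8.9519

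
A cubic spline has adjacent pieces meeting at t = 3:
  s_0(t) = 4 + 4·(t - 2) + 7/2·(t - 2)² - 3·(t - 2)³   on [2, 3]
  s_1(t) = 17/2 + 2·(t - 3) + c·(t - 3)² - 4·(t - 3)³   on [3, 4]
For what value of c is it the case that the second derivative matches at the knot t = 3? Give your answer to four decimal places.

s_0''(t) = 7 - 18·(t - 2), so s_0''(3) = -11. On the right, s_1''(3) = 2c, so c = -11/2.

-5.5000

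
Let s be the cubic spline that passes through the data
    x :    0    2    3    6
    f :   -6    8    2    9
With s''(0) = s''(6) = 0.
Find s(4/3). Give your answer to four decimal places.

Let M_i = s''(x_i). Step sizes h_i = 2, 1, 3; slopes of the chords Δ_i = (y_(i+1) - y_i)/h_i = 7, -6, 7/3.
  2·M_0 + 6·M_1 + 1·M_2 = 6(Δ_1 - Δ_0) = -78
  1·M_1 + 8·M_2 + 3·M_3 = 6(Δ_2 - Δ_1) = 50
Natural end conditions: M_0 = M_3 = 0.
Solving: M_0 = 0, M_1 = -674/47, M_2 = 378/47, M_3 = 0.
On [0, 2], s(x) = -6 + 1661/141·x + 0·x² - 337/282·x³.
With x = 4/3: s(4/3) = 26170/3807.

6.8742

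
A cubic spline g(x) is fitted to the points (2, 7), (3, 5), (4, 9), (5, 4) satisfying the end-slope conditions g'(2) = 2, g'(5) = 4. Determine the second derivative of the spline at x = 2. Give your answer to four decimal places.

Write M_i for g''(x_i). With h_i = 1, 1, 1 and divided differences Δ_i = -2, 4, -5, the continuity of g' gives the tridiagonal system
  1·M_0 + 4·M_1 + 1·M_2 = 6(Δ_1 - Δ_0) = 36
  1·M_1 + 4·M_2 + 1·M_3 = 6(Δ_2 - Δ_1) = -54
Clamped end conditions give two more equations: 2h_0·M_0 + h_0·M_1 = 6(Δ_0 - g'(2)) = -24 and h_2·M_2 + 2h_2·M_3 = 6(g'(5) - Δ_2) = 54.
Solving the tridiagonal system: M_0 = -346/15, M_1 = 332/15, M_2 = -442/15, M_3 = 626/15.

-23.0667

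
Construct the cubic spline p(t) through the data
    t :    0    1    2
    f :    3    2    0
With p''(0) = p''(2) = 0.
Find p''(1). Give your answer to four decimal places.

With σ_i denoting the second derivative at x_i, h_i = 1, 1, and Δ_i = (y_(i+1) − y_i)/h_i = -1, -2:
  1·σ_0 + 4·σ_1 + 1·σ_2 = 6(Δ_1 - Δ_0) = -6
Natural end conditions: σ_0 = σ_2 = 0.
Forward elimination and back-substitution give σ_0 = 0, σ_1 = -3/2, σ_2 = 0.

-1.5000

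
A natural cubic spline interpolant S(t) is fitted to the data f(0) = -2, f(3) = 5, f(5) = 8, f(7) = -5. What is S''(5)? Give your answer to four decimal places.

-6.1842

Write σ_i for S''(x_i). With h_i = 3, 2, 2 and divided differences Δ_i = 7/3, 3/2, -13/2, the continuity of S' gives the tridiagonal system
  3·σ_0 + 10·σ_1 + 2·σ_2 = 6(Δ_1 - Δ_0) = -5
  2·σ_1 + 8·σ_2 + 2·σ_3 = 6(Δ_2 - Δ_1) = -48
Natural end conditions: σ_0 = σ_3 = 0.
Solving: σ_0 = 0, σ_1 = 14/19, σ_2 = -235/38, σ_3 = 0.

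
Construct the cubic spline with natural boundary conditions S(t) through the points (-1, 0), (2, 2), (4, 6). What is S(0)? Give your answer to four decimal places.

0.3111

Put σ_i = S'' at the i-th knot. Here h = (3, 2) and Δ = (2/3, 2), so the interior equations h_(i-1)·σ_(i-1) + 2(h_(i-1)+h_i)·σ_i + h_i·σ_(i+1) = 6(Δ_i − Δ_(i-1)) read
  3·σ_0 + 10·σ_1 + 2·σ_2 = 6(Δ_1 - Δ_0) = 8
Natural end conditions: σ_0 = σ_2 = 0.
Forward elimination and back-substitution give σ_0 = 0, σ_1 = 4/5, σ_2 = 0.
On [-1, 2], S(t) = 0 + 4/15·(t + 1) + 0·(t + 1)² + 2/45·(t + 1)³.
With (t + 1) = 1: S(0) = 14/45.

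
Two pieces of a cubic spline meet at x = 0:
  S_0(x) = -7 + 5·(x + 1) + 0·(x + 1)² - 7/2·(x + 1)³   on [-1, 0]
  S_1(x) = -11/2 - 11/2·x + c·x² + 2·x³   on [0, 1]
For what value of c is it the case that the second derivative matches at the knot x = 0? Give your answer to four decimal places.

-10.5000

S_0''(x) = 0 - 21·(x + 1), so S_0''(0) = -21. On the right, S_1''(0) = 2c, so c = -21/2.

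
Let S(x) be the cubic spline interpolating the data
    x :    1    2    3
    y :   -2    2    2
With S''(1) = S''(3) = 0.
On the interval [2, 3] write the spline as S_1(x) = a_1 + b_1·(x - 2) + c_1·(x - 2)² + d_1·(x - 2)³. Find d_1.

1

Let m_i = S''(x_i). Step sizes h_i = 1, 1; slopes of the chords Δ_i = (y_(i+1) - y_i)/h_i = 4, 0.
  1·m_0 + 4·m_1 + 1·m_2 = 6(Δ_1 - Δ_0) = -24
Natural end conditions: m_0 = m_2 = 0.
Forward elimination and back-substitution give m_0 = 0, m_1 = -6, m_2 = 0.
On [2, 3], with S_1(x) = a_1 + b_1·(x - 2) + c_1·(x - 2)² + d_1·(x - 2)³: c_1 = m_1/2 = -3, d_1 = (m_2 - m_1)/(6h_1) = 1, b_1 = Δ_1 - h_1(2m_1 + m_2)/6 = 2.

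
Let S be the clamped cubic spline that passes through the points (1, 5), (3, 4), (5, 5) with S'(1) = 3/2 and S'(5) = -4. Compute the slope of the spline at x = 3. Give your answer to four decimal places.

0.6250

With M_i denoting the second derivative at x_i, h_i = 2, 2, and Δ_i = (y_(i+1) − y_i)/h_i = -1/2, 1/2:
  2·M_0 + 8·M_1 + 2·M_2 = 6(Δ_1 - Δ_0) = 6
Clamped end conditions give two more equations: 2h_0·M_0 + h_0·M_1 = 6(Δ_0 - S'(1)) = -12 and h_1·M_1 + 2h_1·M_2 = 6(S'(5) - Δ_1) = -27.
Solving: M_0 = -41/8, M_1 = 17/4, M_2 = -71/8.
On [3, 5], S'(x) = b_1 + 2c_1·(x - 3) + 3d_1·(x - 3)² with b_1 = Δ_1 - h_1(2M_1 + M_2)/6 = 5/8, c_1 = M_1/2 = 17/8, d_1 = (M_2 - M_1)/(6h_1) = -35/32. So S'(3) = 5/8.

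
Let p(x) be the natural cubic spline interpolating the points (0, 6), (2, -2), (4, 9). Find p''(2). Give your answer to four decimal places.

Let M_i = p''(x_i). Step sizes h_i = 2, 2; slopes of the chords Δ_i = (y_(i+1) - y_i)/h_i = -4, 11/2.
  2·M_0 + 8·M_1 + 2·M_2 = 6(Δ_1 - Δ_0) = 57
Natural end conditions: M_0 = M_2 = 0.
Forward elimination and back-substitution give M_0 = 0, M_1 = 57/8, M_2 = 0.

7.1250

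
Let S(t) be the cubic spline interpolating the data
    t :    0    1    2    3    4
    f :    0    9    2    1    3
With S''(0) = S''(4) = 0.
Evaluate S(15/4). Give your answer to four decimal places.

With M_i denoting the second derivative at x_i, h_i = 1, 1, 1, 1, and Δ_i = (y_(i+1) − y_i)/h_i = 9, -7, -1, 2:
  1·M_0 + 4·M_1 + 1·M_2 = 6(Δ_1 - Δ_0) = -96
  1·M_1 + 4·M_2 + 1·M_3 = 6(Δ_2 - Δ_1) = 36
  1·M_2 + 4·M_3 + 1·M_4 = 6(Δ_3 - Δ_2) = 18
Natural end conditions: M_0 = M_4 = 0.
Forward elimination and back-substitution give M_0 = 0, M_1 = -783/28, M_2 = 111/7, M_3 = 15/28, M_4 = 0.
On [3, 4], S(t) = 1 + 51/28·(t - 3) + 15/56·(t - 3)² - 5/56·(t - 3)³.
With (t - 3) = 3/4: S(15/4) = 8885/3584.

2.4791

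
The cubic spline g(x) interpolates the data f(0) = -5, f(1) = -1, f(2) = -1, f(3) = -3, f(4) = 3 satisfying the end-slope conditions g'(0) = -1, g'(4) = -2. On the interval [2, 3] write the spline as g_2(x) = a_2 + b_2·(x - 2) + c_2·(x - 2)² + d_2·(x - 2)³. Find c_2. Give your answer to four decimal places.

-3.1250

Write σ_i for g''(x_i). With h_i = 1, 1, 1, 1 and divided differences Δ_i = 4, 0, -2, 6, the continuity of g' gives the tridiagonal system
  1·σ_0 + 4·σ_1 + 1·σ_2 = 6(Δ_1 - Δ_0) = -24
  1·σ_1 + 4·σ_2 + 1·σ_3 = 6(Δ_2 - Δ_1) = -12
  1·σ_2 + 4·σ_3 + 1·σ_4 = 6(Δ_3 - Δ_2) = 48
Clamped end conditions give two more equations: 2h_0·σ_0 + h_0·σ_1 = 6(Δ_0 - g'(0)) = 30 and h_3·σ_3 + 2h_3·σ_4 = 6(g'(4) - Δ_3) = -48.
Solving the tridiagonal system: σ_0 = 551/28, σ_1 = -131/14, σ_2 = -25/4, σ_3 = 313/14, σ_4 = -985/28.
On [2, 3], with g_2(x) = a_2 + b_2·(x - 2) + c_2·(x - 2)² + d_2·(x - 2)³: c_2 = σ_2/2 = -25/8, d_2 = (σ_3 - σ_2)/(6h_2) = 267/56, b_2 = Δ_2 - h_2(2σ_2 + σ_3)/6 = -51/14.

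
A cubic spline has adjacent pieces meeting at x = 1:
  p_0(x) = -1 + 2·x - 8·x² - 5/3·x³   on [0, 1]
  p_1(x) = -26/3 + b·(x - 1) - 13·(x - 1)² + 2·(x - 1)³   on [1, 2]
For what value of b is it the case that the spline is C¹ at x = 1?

-19

p_0'(x) = 2 - 16·x - 5·x², so p_0'(1) = -19. On the right, p_1'(1) = b, so b = -19.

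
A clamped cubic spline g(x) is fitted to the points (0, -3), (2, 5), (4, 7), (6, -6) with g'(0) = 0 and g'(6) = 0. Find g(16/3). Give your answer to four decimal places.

Put M_i = g'' at the i-th knot. Here h = (2, 2, 2) and Δ = (4, 1, -13/2), so the interior equations h_(i-1)·M_(i-1) + 2(h_(i-1)+h_i)·M_i + h_i·M_(i+1) = 6(Δ_i − Δ_(i-1)) read
  2·M_0 + 8·M_1 + 2·M_2 = 6(Δ_1 - Δ_0) = -18
  2·M_1 + 8·M_2 + 2·M_3 = 6(Δ_2 - Δ_1) = -45
Clamped end conditions give two more equations: 2h_0·M_0 + h_0·M_1 = 6(Δ_0 - g'(0)) = 24 and h_2·M_2 + 2h_2·M_3 = 6(g'(6) - Δ_2) = 39.
Solving: M_0 = 69/10, M_1 = -9/5, M_2 = -87/10, M_3 = 141/10.
On [4, 6], g(x) = 7 - 27/5·(x - 4) - 87/20·(x - 4)² + 19/10·(x - 4)³.
With (x - 4) = 4/3: g(16/3) = -463/135.

-3.4296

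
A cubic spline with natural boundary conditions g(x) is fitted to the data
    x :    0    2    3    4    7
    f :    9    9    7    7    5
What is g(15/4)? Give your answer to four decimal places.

6.9013

With M_i denoting the second derivative at x_i, h_i = 2, 1, 1, 3, and Δ_i = (y_(i+1) − y_i)/h_i = 0, -2, 0, -2/3:
  2·M_0 + 6·M_1 + 1·M_2 = 6(Δ_1 - Δ_0) = -12
  1·M_1 + 4·M_2 + 1·M_3 = 6(Δ_2 - Δ_1) = 12
  1·M_2 + 8·M_3 + 3·M_4 = 6(Δ_3 - Δ_2) = -4
Natural end conditions: M_0 = M_4 = 0.
Solving the tridiagonal system: M_0 = 0, M_1 = -236/89, M_2 = 348/89, M_3 = -88/89, M_4 = 0.
On [3, 4], g(x) = 7 - 304/267·(x - 3) + 174/89·(x - 3)² - 218/267·(x - 3)³.
With (x - 3) = 3/4: g(15/4) = 19655/2848.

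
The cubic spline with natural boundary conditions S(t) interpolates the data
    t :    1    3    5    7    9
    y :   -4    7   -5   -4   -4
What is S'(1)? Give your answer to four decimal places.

Put σ_i = S'' at the i-th knot. Here h = (2, 2, 2, 2) and Δ = (11/2, -6, 1/2, 0), so the interior equations h_(i-1)·σ_(i-1) + 2(h_(i-1)+h_i)·σ_i + h_i·σ_(i+1) = 6(Δ_i − Δ_(i-1)) read
  2·σ_0 + 8·σ_1 + 2·σ_2 = 6(Δ_1 - Δ_0) = -69
  2·σ_1 + 8·σ_2 + 2·σ_3 = 6(Δ_2 - Δ_1) = 39
  2·σ_2 + 8·σ_3 + 2·σ_4 = 6(Δ_3 - Δ_2) = -3
Natural end conditions: σ_0 = σ_4 = 0.
Forward elimination and back-substitution give σ_0 = 0, σ_1 = -597/56, σ_2 = 57/7, σ_3 = -135/56, σ_4 = 0.
On [1, 3], S'(t) = b_0 + 2c_0·(t - 1) + 3d_0·(t - 1)² with b_0 = Δ_0 - h_0(2σ_0 + σ_1)/6 = 507/56, c_0 = σ_0/2 = 0, d_0 = (σ_1 - σ_0)/(6h_0) = -199/224. So S'(1) = 507/56.

9.0536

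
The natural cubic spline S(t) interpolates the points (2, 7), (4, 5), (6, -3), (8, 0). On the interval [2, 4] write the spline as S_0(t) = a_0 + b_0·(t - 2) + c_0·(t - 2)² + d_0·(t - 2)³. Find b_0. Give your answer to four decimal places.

With σ_i denoting the second derivative at x_i, h_i = 2, 2, 2, and Δ_i = (y_(i+1) − y_i)/h_i = -1, -4, 3/2:
  2·σ_0 + 8·σ_1 + 2·σ_2 = 6(Δ_1 - Δ_0) = -18
  2·σ_1 + 8·σ_2 + 2·σ_3 = 6(Δ_2 - Δ_1) = 33
Natural end conditions: σ_0 = σ_3 = 0.
Solving the tridiagonal system: σ_0 = 0, σ_1 = -7/2, σ_2 = 5, σ_3 = 0.
On [2, 4], with S_0(t) = a_0 + b_0·(t - 2) + c_0·(t - 2)² + d_0·(t - 2)³: c_0 = σ_0/2 = 0, d_0 = (σ_1 - σ_0)/(6h_0) = -7/24, b_0 = Δ_0 - h_0(2σ_0 + σ_1)/6 = 1/6.

0.1667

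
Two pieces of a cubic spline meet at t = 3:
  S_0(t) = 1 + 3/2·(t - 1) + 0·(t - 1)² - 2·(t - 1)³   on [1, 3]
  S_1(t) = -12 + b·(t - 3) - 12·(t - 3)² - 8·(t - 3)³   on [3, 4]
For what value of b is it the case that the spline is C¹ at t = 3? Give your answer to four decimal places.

-22.5000

S_0'(t) = 3/2 + 0·(t - 1) - 6·(t - 1)², so S_0'(3) = -45/2. On the right, S_1'(3) = b, so b = -45/2.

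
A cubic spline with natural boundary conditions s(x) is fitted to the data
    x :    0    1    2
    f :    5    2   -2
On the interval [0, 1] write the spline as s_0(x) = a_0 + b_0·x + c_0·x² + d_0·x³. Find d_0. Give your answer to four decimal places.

-0.2500

Write m_i for s''(x_i). With h_i = 1, 1 and divided differences Δ_i = -3, -4, the continuity of s' gives the tridiagonal system
  1·m_0 + 4·m_1 + 1·m_2 = 6(Δ_1 - Δ_0) = -6
Natural end conditions: m_0 = m_2 = 0.
Solving the tridiagonal system: m_0 = 0, m_1 = -3/2, m_2 = 0.
On [0, 1], with s_0(x) = a_0 + b_0·x + c_0·x² + d_0·x³: c_0 = m_0/2 = 0, d_0 = (m_1 - m_0)/(6h_0) = -1/4, b_0 = Δ_0 - h_0(2m_0 + m_1)/6 = -11/4.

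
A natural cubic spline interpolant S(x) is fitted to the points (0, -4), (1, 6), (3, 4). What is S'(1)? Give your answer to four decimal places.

Let σ_i = S''(x_i). Step sizes h_i = 1, 2; slopes of the chords Δ_i = (y_(i+1) - y_i)/h_i = 10, -1.
  1·σ_0 + 6·σ_1 + 2·σ_2 = 6(Δ_1 - Δ_0) = -66
Natural end conditions: σ_0 = σ_2 = 0.
Solving the tridiagonal system: σ_0 = 0, σ_1 = -11, σ_2 = 0.
On [1, 3], S'(x) = b_1 + 2c_1·(x - 1) + 3d_1·(x - 1)² with b_1 = Δ_1 - h_1(2σ_1 + σ_2)/6 = 19/3, c_1 = σ_1/2 = -11/2, d_1 = (σ_2 - σ_1)/(6h_1) = 11/12. So S'(1) = 19/3.

6.3333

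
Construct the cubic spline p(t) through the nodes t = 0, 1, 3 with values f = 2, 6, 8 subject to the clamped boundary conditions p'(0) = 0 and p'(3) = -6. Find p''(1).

-2

Let σ_i = p''(x_i). Step sizes h_i = 1, 2; slopes of the chords Δ_i = (y_(i+1) - y_i)/h_i = 4, 1.
  1·σ_0 + 6·σ_1 + 2·σ_2 = 6(Δ_1 - Δ_0) = -18
Clamped end conditions give two more equations: 2h_0·σ_0 + h_0·σ_1 = 6(Δ_0 - p'(0)) = 24 and h_1·σ_1 + 2h_1·σ_2 = 6(p'(3) - Δ_1) = -42.
Solving the tridiagonal system: σ_0 = 13, σ_1 = -2, σ_2 = -19/2.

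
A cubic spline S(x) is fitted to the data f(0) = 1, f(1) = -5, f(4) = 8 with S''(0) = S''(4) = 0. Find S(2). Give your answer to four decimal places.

-4.9722

Put σ_i = S'' at the i-th knot. Here h = (1, 3) and Δ = (-6, 13/3), so the interior equations h_(i-1)·σ_(i-1) + 2(h_(i-1)+h_i)·σ_i + h_i·σ_(i+1) = 6(Δ_i − Δ_(i-1)) read
  1·σ_0 + 8·σ_1 + 3·σ_2 = 6(Δ_1 - Δ_0) = 62
Natural end conditions: σ_0 = σ_2 = 0.
Forward elimination and back-substitution give σ_0 = 0, σ_1 = 31/4, σ_2 = 0.
On [1, 4], S(x) = -5 - 41/12·(x - 1) + 31/8·(x - 1)² - 31/72·(x - 1)³.
With (x - 1) = 1: S(2) = -179/36.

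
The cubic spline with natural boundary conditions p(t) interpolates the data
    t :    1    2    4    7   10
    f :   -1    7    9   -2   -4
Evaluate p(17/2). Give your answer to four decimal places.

-4.1468

Put M_i = p'' at the i-th knot. Here h = (1, 2, 3, 3) and Δ = (8, 1, -11/3, -2/3), so the interior equations h_(i-1)·M_(i-1) + 2(h_(i-1)+h_i)·M_i + h_i·M_(i+1) = 6(Δ_i − Δ_(i-1)) read
  1·M_0 + 6·M_1 + 2·M_2 = 6(Δ_1 - Δ_0) = -42
  2·M_1 + 10·M_2 + 3·M_3 = 6(Δ_2 - Δ_1) = -28
  3·M_2 + 12·M_3 + 3·M_4 = 6(Δ_3 - Δ_2) = 18
Natural end conditions: M_0 = M_4 = 0.
Solving the tridiagonal system: M_0 = 0, M_1 = -647/103, M_2 = -222/103, M_3 = 210/103, M_4 = 0.
On [7, 10], p(t) = -2 - 836/309·(t - 7) + 105/103·(t - 7)² - 35/309·(t - 7)³.
With (t - 7) = 3/2: p(17/2) = -3417/824.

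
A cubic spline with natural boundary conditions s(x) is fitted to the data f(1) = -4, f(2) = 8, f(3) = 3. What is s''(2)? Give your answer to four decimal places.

-25.5000

Write M_i for s''(x_i). With h_i = 1, 1 and divided differences Δ_i = 12, -5, the continuity of s' gives the tridiagonal system
  1·M_0 + 4·M_1 + 1·M_2 = 6(Δ_1 - Δ_0) = -102
Natural end conditions: M_0 = M_2 = 0.
Solving the tridiagonal system: M_0 = 0, M_1 = -51/2, M_2 = 0.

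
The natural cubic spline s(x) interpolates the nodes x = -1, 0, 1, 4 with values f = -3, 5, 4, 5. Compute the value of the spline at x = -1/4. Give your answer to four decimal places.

With M_i denoting the second derivative at x_i, h_i = 1, 1, 3, and Δ_i = (y_(i+1) − y_i)/h_i = 8, -1, 1/3:
  1·M_0 + 4·M_1 + 1·M_2 = 6(Δ_1 - Δ_0) = -54
  1·M_1 + 8·M_2 + 3·M_3 = 6(Δ_2 - Δ_1) = 8
Natural end conditions: M_0 = M_3 = 0.
Forward elimination and back-substitution give M_0 = 0, M_1 = -440/31, M_2 = 86/31, M_3 = 0.
On [-1, 0], s(x) = -3 + 964/93·(x + 1) + 0·(x + 1)² - 220/93·(x + 1)³.
With (x + 1) = 3/4: s(-1/4) = 1873/496.

3.7762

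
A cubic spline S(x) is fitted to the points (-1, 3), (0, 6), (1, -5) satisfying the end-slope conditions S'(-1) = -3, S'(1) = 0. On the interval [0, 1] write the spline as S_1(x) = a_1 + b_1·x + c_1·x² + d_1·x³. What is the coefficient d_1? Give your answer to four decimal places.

16.7500

Let M_i = S''(x_i). Step sizes h_i = 1, 1; slopes of the chords Δ_i = (y_(i+1) - y_i)/h_i = 3, -11.
  1·M_0 + 4·M_1 + 1·M_2 = 6(Δ_1 - Δ_0) = -84
Clamped end conditions give two more equations: 2h_0·M_0 + h_0·M_1 = 6(Δ_0 - S'(-1)) = 36 and h_1·M_1 + 2h_1·M_2 = 6(S'(1) - Δ_1) = 66.
Solving: M_0 = 81/2, M_1 = -45, M_2 = 111/2.
On [0, 1], with S_1(x) = a_1 + b_1·x + c_1·x² + d_1·x³: c_1 = M_1/2 = -45/2, d_1 = (M_2 - M_1)/(6h_1) = 67/4, b_1 = Δ_1 - h_1(2M_1 + M_2)/6 = -21/4.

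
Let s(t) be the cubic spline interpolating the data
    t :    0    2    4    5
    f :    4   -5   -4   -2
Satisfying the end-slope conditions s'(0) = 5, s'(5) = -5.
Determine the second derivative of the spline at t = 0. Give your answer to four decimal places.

-18.0435

Write M_i for s''(x_i). With h_i = 2, 2, 1 and divided differences Δ_i = -9/2, 1/2, 2, the continuity of s' gives the tridiagonal system
  2·M_0 + 8·M_1 + 2·M_2 = 6(Δ_1 - Δ_0) = 30
  2·M_1 + 6·M_2 + 1·M_3 = 6(Δ_2 - Δ_1) = 9
Clamped end conditions give two more equations: 2h_0·M_0 + h_0·M_1 = 6(Δ_0 - s'(0)) = -57 and h_2·M_2 + 2h_2·M_3 = 6(s'(5) - Δ_2) = -42.
Hence M_0 = -415/23, M_1 = 349/46, M_2 = 62/23, M_3 = -514/23.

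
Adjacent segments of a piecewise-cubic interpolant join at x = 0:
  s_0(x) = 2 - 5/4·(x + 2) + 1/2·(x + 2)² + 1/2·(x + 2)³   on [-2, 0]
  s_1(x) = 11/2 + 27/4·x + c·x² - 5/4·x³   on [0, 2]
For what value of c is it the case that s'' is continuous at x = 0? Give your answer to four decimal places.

s_0''(x) = 1 + 3·(x + 2), so s_0''(0) = 7. On the right, s_1''(0) = 2c, so c = 7/2.

3.5000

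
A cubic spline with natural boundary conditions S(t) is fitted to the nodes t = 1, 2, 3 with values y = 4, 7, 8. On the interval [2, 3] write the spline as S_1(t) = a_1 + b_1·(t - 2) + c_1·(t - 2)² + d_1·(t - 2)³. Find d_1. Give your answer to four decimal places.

Put m_i = S'' at the i-th knot. Here h = (1, 1) and Δ = (3, 1), so the interior equations h_(i-1)·m_(i-1) + 2(h_(i-1)+h_i)·m_i + h_i·m_(i+1) = 6(Δ_i − Δ_(i-1)) read
  1·m_0 + 4·m_1 + 1·m_2 = 6(Δ_1 - Δ_0) = -12
Natural end conditions: m_0 = m_2 = 0.
Solving: m_0 = 0, m_1 = -3, m_2 = 0.
On [2, 3], with S_1(t) = a_1 + b_1·(t - 2) + c_1·(t - 2)² + d_1·(t - 2)³: c_1 = m_1/2 = -3/2, d_1 = (m_2 - m_1)/(6h_1) = 1/2, b_1 = Δ_1 - h_1(2m_1 + m_2)/6 = 2.

0.5000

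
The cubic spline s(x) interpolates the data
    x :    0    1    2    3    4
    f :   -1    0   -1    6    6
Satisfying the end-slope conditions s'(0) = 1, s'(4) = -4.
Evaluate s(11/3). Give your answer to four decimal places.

Write m_i for s''(x_i). With h_i = 1, 1, 1, 1 and divided differences Δ_i = 1, -1, 7, 0, the continuity of s' gives the tridiagonal system
  1·m_0 + 4·m_1 + 1·m_2 = 6(Δ_1 - Δ_0) = -12
  1·m_1 + 4·m_2 + 1·m_3 = 6(Δ_2 - Δ_1) = 48
  1·m_2 + 4·m_3 + 1·m_4 = 6(Δ_3 - Δ_2) = -42
Clamped end conditions give two more equations: 2h_0·m_0 + h_0·m_1 = 6(Δ_0 - s'(0)) = 0 and h_3·m_3 + 2h_3·m_4 = 6(s'(4) - Δ_3) = -24.
Solving: m_0 = 59/14, m_1 = -59/7, m_2 = 35/2, m_3 = -95/7, m_4 = -73/14.
On [3, 4], s(x) = 6 + 151/28·(x - 3) - 95/14·(x - 3)² + 39/28·(x - 3)³.
With (x - 3) = 2/3: s(11/3) = 881/126.

6.9921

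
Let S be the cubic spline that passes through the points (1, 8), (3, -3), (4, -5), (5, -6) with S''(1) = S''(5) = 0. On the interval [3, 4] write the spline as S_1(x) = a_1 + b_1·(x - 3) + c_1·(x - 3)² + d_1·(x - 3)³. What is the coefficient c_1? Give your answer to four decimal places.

1.6957

Put σ_i = S'' at the i-th knot. Here h = (2, 1, 1) and Δ = (-11/2, -2, -1), so the interior equations h_(i-1)·σ_(i-1) + 2(h_(i-1)+h_i)·σ_i + h_i·σ_(i+1) = 6(Δ_i − Δ_(i-1)) read
  2·σ_0 + 6·σ_1 + 1·σ_2 = 6(Δ_1 - Δ_0) = 21
  1·σ_1 + 4·σ_2 + 1·σ_3 = 6(Δ_2 - Δ_1) = 6
Natural end conditions: σ_0 = σ_3 = 0.
Hence σ_0 = 0, σ_1 = 78/23, σ_2 = 15/23, σ_3 = 0.
On [3, 4], with S_1(x) = a_1 + b_1·(x - 3) + c_1·(x - 3)² + d_1·(x - 3)³: c_1 = σ_1/2 = 39/23, d_1 = (σ_2 - σ_1)/(6h_1) = -21/46, b_1 = Δ_1 - h_1(2σ_1 + σ_2)/6 = -149/46.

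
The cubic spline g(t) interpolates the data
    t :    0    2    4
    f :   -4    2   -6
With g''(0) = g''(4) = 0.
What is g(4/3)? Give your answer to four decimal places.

1.2963

Put σ_i = g'' at the i-th knot. Here h = (2, 2) and Δ = (3, -4), so the interior equations h_(i-1)·σ_(i-1) + 2(h_(i-1)+h_i)·σ_i + h_i·σ_(i+1) = 6(Δ_i − Δ_(i-1)) read
  2·σ_0 + 8·σ_1 + 2·σ_2 = 6(Δ_1 - Δ_0) = -42
Natural end conditions: σ_0 = σ_2 = 0.
Hence σ_0 = 0, σ_1 = -21/4, σ_2 = 0.
On [0, 2], g(t) = -4 + 19/4·t + 0·t² - 7/16·t³.
With t = 4/3: g(4/3) = 35/27.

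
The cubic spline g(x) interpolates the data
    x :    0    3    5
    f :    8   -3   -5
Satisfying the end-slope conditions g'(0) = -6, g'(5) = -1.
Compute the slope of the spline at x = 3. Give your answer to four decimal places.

-1.6000

Let m_i = g''(x_i). Step sizes h_i = 3, 2; slopes of the chords Δ_i = (y_(i+1) - y_i)/h_i = -11/3, -1.
  3·m_0 + 10·m_1 + 2·m_2 = 6(Δ_1 - Δ_0) = 16
Clamped end conditions give two more equations: 2h_0·m_0 + h_0·m_1 = 6(Δ_0 - g'(0)) = 14 and h_1·m_1 + 2h_1·m_2 = 6(g'(5) - Δ_1) = 0.
Forward elimination and back-substitution give m_0 = 26/15, m_1 = 6/5, m_2 = -3/5.
On [3, 5], g'(x) = b_1 + 2c_1·(x - 3) + 3d_1·(x - 3)² with b_1 = Δ_1 - h_1(2m_1 + m_2)/6 = -8/5, c_1 = m_1/2 = 3/5, d_1 = (m_2 - m_1)/(6h_1) = -3/20. So g'(3) = -8/5.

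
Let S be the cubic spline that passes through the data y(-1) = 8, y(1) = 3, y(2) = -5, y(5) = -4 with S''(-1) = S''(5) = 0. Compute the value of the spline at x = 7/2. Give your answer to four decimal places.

-8.4854

With m_i denoting the second derivative at x_i, h_i = 2, 1, 3, and Δ_i = (y_(i+1) − y_i)/h_i = -5/2, -8, 1/3:
  2·m_0 + 6·m_1 + 1·m_2 = 6(Δ_1 - Δ_0) = -33
  1·m_1 + 8·m_2 + 3·m_3 = 6(Δ_2 - Δ_1) = 50
Natural end conditions: m_0 = m_3 = 0.
Hence m_0 = 0, m_1 = -314/47, m_2 = 333/47, m_3 = 0.
On [2, 5], S(x) = -5 - 952/141·(x - 2) + 333/94·(x - 2)² - 37/94·(x - 2)³.
With (x - 2) = 3/2: S(7/2) = -6381/752.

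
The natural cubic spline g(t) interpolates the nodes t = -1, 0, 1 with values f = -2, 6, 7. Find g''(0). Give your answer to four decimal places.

-10.5000

Write M_i for g''(x_i). With h_i = 1, 1 and divided differences Δ_i = 8, 1, the continuity of g' gives the tridiagonal system
  1·M_0 + 4·M_1 + 1·M_2 = 6(Δ_1 - Δ_0) = -42
Natural end conditions: M_0 = M_2 = 0.
Hence M_0 = 0, M_1 = -21/2, M_2 = 0.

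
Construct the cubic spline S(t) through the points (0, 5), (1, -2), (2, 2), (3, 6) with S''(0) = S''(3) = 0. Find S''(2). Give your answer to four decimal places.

Let M_i = S''(x_i). Step sizes h_i = 1, 1, 1; slopes of the chords Δ_i = (y_(i+1) - y_i)/h_i = -7, 4, 4.
  1·M_0 + 4·M_1 + 1·M_2 = 6(Δ_1 - Δ_0) = 66
  1·M_1 + 4·M_2 + 1·M_3 = 6(Δ_2 - Δ_1) = 0
Natural end conditions: M_0 = M_3 = 0.
Solving the tridiagonal system: M_0 = 0, M_1 = 88/5, M_2 = -22/5, M_3 = 0.

-4.4000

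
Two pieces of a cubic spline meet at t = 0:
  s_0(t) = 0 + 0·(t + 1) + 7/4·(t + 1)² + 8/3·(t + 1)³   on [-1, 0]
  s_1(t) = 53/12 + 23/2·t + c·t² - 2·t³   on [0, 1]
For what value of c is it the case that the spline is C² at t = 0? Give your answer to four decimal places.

s_0''(t) = 7/2 + 16·(t + 1), so s_0''(0) = 39/2. On the right, s_1''(0) = 2c, so c = 39/4.

9.7500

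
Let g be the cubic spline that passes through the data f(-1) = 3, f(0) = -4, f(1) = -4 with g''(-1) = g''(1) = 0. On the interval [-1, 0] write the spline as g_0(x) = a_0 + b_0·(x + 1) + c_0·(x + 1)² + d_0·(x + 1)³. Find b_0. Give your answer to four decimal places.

Put m_i = g'' at the i-th knot. Here h = (1, 1) and Δ = (-7, 0), so the interior equations h_(i-1)·m_(i-1) + 2(h_(i-1)+h_i)·m_i + h_i·m_(i+1) = 6(Δ_i − Δ_(i-1)) read
  1·m_0 + 4·m_1 + 1·m_2 = 6(Δ_1 - Δ_0) = 42
Natural end conditions: m_0 = m_2 = 0.
Solving the tridiagonal system: m_0 = 0, m_1 = 21/2, m_2 = 0.
On [-1, 0], with g_0(x) = a_0 + b_0·(x + 1) + c_0·(x + 1)² + d_0·(x + 1)³: c_0 = m_0/2 = 0, d_0 = (m_1 - m_0)/(6h_0) = 7/4, b_0 = Δ_0 - h_0(2m_0 + m_1)/6 = -35/4.

-8.7500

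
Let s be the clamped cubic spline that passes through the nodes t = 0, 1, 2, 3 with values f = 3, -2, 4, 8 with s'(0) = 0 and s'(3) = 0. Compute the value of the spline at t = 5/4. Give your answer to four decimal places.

Put M_i = s'' at the i-th knot. Here h = (1, 1, 1) and Δ = (-5, 6, 4), so the interior equations h_(i-1)·M_(i-1) + 2(h_(i-1)+h_i)·M_i + h_i·M_(i+1) = 6(Δ_i − Δ_(i-1)) read
  1·M_0 + 4·M_1 + 1·M_2 = 6(Δ_1 - Δ_0) = 66
  1·M_1 + 4·M_2 + 1·M_3 = 6(Δ_2 - Δ_1) = -12
Clamped end conditions give two more equations: 2h_0·M_0 + h_0·M_1 = 6(Δ_0 - s'(0)) = -30 and h_2·M_2 + 2h_2·M_3 = 6(s'(3) - Δ_2) = -24.
Hence M_0 = -138/5, M_1 = 126/5, M_2 = -36/5, M_3 = -42/5.
On [1, 2], s(t) = -2 - 6/5·(t - 1) + 63/5·(t - 1)² - 27/5·(t - 1)³.
With (t - 1) = 1/4: s(5/4) = -511/320.

-1.5969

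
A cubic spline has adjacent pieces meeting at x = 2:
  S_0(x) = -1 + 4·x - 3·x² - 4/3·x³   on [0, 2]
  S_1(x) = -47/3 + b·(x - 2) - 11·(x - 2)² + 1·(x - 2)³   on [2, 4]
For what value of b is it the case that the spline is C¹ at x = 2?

-24

S_0'(x) = 4 - 6·x - 4·x², so S_0'(2) = -24. On the right, S_1'(2) = b, so b = -24.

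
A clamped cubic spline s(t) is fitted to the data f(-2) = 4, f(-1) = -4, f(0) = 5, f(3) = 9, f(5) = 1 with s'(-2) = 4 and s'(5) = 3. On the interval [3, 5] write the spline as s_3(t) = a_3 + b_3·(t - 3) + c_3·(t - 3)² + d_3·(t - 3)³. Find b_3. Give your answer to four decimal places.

Let σ_i = s''(x_i). Step sizes h_i = 1, 1, 3, 2; slopes of the chords Δ_i = (y_(i+1) - y_i)/h_i = -8, 9, 4/3, -4.
  1·σ_0 + 4·σ_1 + 1·σ_2 = 6(Δ_1 - Δ_0) = 102
  1·σ_1 + 8·σ_2 + 3·σ_3 = 6(Δ_2 - Δ_1) = -46
  3·σ_2 + 10·σ_3 + 2·σ_4 = 6(Δ_3 - Δ_2) = -32
Clamped end conditions give two more equations: 2h_0·σ_0 + h_0·σ_1 = 6(Δ_0 - s'(-2)) = -72 and h_3·σ_3 + 2h_3·σ_4 = 6(s'(5) - Δ_3) = 42.
Solving the tridiagonal system: σ_0 = -8059/141, σ_1 = 5966/141, σ_2 = -1423/141, σ_3 = -356/141, σ_4 = 3317/282.
On [3, 5], with s_3(t) = a_3 + b_3·(t - 3) + c_3·(t - 3)² + d_3·(t - 3)³: c_3 = σ_3/2 = -178/141, d_3 = (σ_4 - σ_3)/(6h_3) = 1343/1128, b_3 = Δ_3 - h_3(2σ_3 + σ_4)/6 = -1759/282.

-6.2376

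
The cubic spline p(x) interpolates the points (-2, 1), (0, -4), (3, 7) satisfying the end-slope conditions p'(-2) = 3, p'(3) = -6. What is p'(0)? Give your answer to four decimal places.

0.2500

Write M_i for p''(x_i). With h_i = 2, 3 and divided differences Δ_i = -5/2, 11/3, the continuity of p' gives the tridiagonal system
  2·M_0 + 10·M_1 + 3·M_2 = 6(Δ_1 - Δ_0) = 37
Clamped end conditions give two more equations: 2h_0·M_0 + h_0·M_1 = 6(Δ_0 - p'(-2)) = -33 and h_1·M_1 + 2h_1·M_2 = 6(p'(3) - Δ_1) = -58.
Forward elimination and back-substitution give M_0 = -55/4, M_1 = 11, M_2 = -91/6.
On [0, 3], p'(x) = b_1 + 2c_1·x + 3d_1·x² with b_1 = Δ_1 - h_1(2M_1 + M_2)/6 = 1/4, c_1 = M_1/2 = 11/2, d_1 = (M_2 - M_1)/(6h_1) = -157/108. So p'(0) = 1/4.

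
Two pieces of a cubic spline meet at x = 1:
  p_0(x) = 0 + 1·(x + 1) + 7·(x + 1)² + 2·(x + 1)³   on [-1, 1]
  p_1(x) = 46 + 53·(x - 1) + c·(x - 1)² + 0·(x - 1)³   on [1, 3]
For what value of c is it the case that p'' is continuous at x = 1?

19

p_0''(x) = 14 + 12·(x + 1), so p_0''(1) = 38. On the right, p_1''(1) = 2c, so c = 19.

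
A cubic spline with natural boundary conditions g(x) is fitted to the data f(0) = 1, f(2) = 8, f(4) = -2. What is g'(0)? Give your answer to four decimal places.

5.6250

Let σ_i = g''(x_i). Step sizes h_i = 2, 2; slopes of the chords Δ_i = (y_(i+1) - y_i)/h_i = 7/2, -5.
  2·σ_0 + 8·σ_1 + 2·σ_2 = 6(Δ_1 - Δ_0) = -51
Natural end conditions: σ_0 = σ_2 = 0.
Hence σ_0 = 0, σ_1 = -51/8, σ_2 = 0.
On [0, 2], g'(x) = b_0 + 2c_0·x + 3d_0·x² with b_0 = Δ_0 - h_0(2σ_0 + σ_1)/6 = 45/8, c_0 = σ_0/2 = 0, d_0 = (σ_1 - σ_0)/(6h_0) = -17/32. So g'(0) = 45/8.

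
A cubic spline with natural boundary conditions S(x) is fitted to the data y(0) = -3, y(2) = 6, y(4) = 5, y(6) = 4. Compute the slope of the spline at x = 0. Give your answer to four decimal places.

5.8333

Put M_i = S'' at the i-th knot. Here h = (2, 2, 2) and Δ = (9/2, -1/2, -1/2), so the interior equations h_(i-1)·M_(i-1) + 2(h_(i-1)+h_i)·M_i + h_i·M_(i+1) = 6(Δ_i − Δ_(i-1)) read
  2·M_0 + 8·M_1 + 2·M_2 = 6(Δ_1 - Δ_0) = -30
  2·M_1 + 8·M_2 + 2·M_3 = 6(Δ_2 - Δ_1) = 0
Natural end conditions: M_0 = M_3 = 0.
Solving: M_0 = 0, M_1 = -4, M_2 = 1, M_3 = 0.
On [0, 2], S'(x) = b_0 + 2c_0·x + 3d_0·x² with b_0 = Δ_0 - h_0(2M_0 + M_1)/6 = 35/6, c_0 = M_0/2 = 0, d_0 = (M_1 - M_0)/(6h_0) = -1/3. So S'(0) = 35/6.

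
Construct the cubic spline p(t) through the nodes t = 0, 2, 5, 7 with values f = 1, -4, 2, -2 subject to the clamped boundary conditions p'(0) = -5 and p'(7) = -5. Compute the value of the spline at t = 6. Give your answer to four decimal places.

Put M_i = p'' at the i-th knot. Here h = (2, 3, 2) and Δ = (-5/2, 2, -2), so the interior equations h_(i-1)·M_(i-1) + 2(h_(i-1)+h_i)·M_i + h_i·M_(i+1) = 6(Δ_i − Δ_(i-1)) read
  2·M_0 + 10·M_1 + 3·M_2 = 6(Δ_1 - Δ_0) = 27
  3·M_1 + 10·M_2 + 2·M_3 = 6(Δ_2 - Δ_1) = -24
Clamped end conditions give two more equations: 2h_0·M_0 + h_0·M_1 = 6(Δ_0 - p'(0)) = 15 and h_2·M_2 + 2h_2·M_3 = 6(p'(7) - Δ_2) = -18.
Forward elimination and back-substitution give M_0 = 71/32, M_1 = 49/16, M_2 = -43/16, M_3 = -101/32.
On [5, 7], p(t) = 2 + 27/32·(t - 5) - 43/32·(t - 5)² - 5/128·(t - 5)³.
With (t - 5) = 1: p(6) = 187/128.

1.4609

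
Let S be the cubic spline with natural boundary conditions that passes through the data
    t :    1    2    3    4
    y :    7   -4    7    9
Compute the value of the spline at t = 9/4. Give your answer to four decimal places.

Put M_i = S'' at the i-th knot. Here h = (1, 1, 1) and Δ = (-11, 11, 2), so the interior equations h_(i-1)·M_(i-1) + 2(h_(i-1)+h_i)·M_i + h_i·M_(i+1) = 6(Δ_i − Δ_(i-1)) read
  1·M_0 + 4·M_1 + 1·M_2 = 6(Δ_1 - Δ_0) = 132
  1·M_1 + 4·M_2 + 1·M_3 = 6(Δ_2 - Δ_1) = -54
Natural end conditions: M_0 = M_3 = 0.
Forward elimination and back-substitution give M_0 = 0, M_1 = 194/5, M_2 = -116/5, M_3 = 0.
On [2, 3], S(t) = -4 + 29/15·(t - 2) + 97/5·(t - 2)² - 31/3·(t - 2)³.
With (t - 2) = 1/4: S(9/4) = -789/320.

-2.4656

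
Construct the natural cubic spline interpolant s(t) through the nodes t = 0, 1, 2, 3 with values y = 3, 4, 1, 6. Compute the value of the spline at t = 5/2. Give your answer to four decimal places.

2.6000

Let M_i = s''(x_i). Step sizes h_i = 1, 1, 1; slopes of the chords Δ_i = (y_(i+1) - y_i)/h_i = 1, -3, 5.
  1·M_0 + 4·M_1 + 1·M_2 = 6(Δ_1 - Δ_0) = -24
  1·M_1 + 4·M_2 + 1·M_3 = 6(Δ_2 - Δ_1) = 48
Natural end conditions: M_0 = M_3 = 0.
Solving the tridiagonal system: M_0 = 0, M_1 = -48/5, M_2 = 72/5, M_3 = 0.
On [2, 3], s(t) = 1 + 1/5·(t - 2) + 36/5·(t - 2)² - 12/5·(t - 2)³.
With (t - 2) = 1/2: s(5/2) = 13/5.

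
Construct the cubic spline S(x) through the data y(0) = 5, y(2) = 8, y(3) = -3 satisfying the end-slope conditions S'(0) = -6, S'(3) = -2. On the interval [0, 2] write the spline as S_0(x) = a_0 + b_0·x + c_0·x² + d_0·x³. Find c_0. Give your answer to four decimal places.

Write σ_i for S''(x_i). With h_i = 2, 1 and divided differences Δ_i = 3/2, -11, the continuity of S' gives the tridiagonal system
  2·σ_0 + 6·σ_1 + 1·σ_2 = 6(Δ_1 - Δ_0) = -75
Clamped end conditions give two more equations: 2h_0·σ_0 + h_0·σ_1 = 6(Δ_0 - S'(0)) = 45 and h_1·σ_1 + 2h_1·σ_2 = 6(S'(3) - Δ_1) = 54.
Hence σ_0 = 301/12, σ_1 = -83/3, σ_2 = 245/6.
On [0, 2], with S_0(x) = a_0 + b_0·x + c_0·x² + d_0·x³: c_0 = σ_0/2 = 301/24, d_0 = (σ_1 - σ_0)/(6h_0) = -211/48, b_0 = Δ_0 - h_0(2σ_0 + σ_1)/6 = -6.

12.5417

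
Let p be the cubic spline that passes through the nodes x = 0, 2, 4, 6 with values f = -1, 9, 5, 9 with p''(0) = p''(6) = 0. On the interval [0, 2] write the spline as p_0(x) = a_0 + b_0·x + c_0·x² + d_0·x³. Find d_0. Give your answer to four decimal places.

Write σ_i for p''(x_i). With h_i = 2, 2, 2 and divided differences Δ_i = 5, -2, 2, the continuity of p' gives the tridiagonal system
  2·σ_0 + 8·σ_1 + 2·σ_2 = 6(Δ_1 - Δ_0) = -42
  2·σ_1 + 8·σ_2 + 2·σ_3 = 6(Δ_2 - Δ_1) = 24
Natural end conditions: σ_0 = σ_3 = 0.
Forward elimination and back-substitution give σ_0 = 0, σ_1 = -32/5, σ_2 = 23/5, σ_3 = 0.
On [0, 2], with p_0(x) = a_0 + b_0·x + c_0·x² + d_0·x³: c_0 = σ_0/2 = 0, d_0 = (σ_1 - σ_0)/(6h_0) = -8/15, b_0 = Δ_0 - h_0(2σ_0 + σ_1)/6 = 107/15.

-0.5333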